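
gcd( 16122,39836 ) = 2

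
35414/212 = 17707/106 = 167.05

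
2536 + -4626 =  - 2090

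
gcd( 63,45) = 9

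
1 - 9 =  - 8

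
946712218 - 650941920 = 295770298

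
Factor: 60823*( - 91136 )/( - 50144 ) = 2^5 * 7^1 * 89^1*1567^( - 1 )*8689^1 = 173223904/1567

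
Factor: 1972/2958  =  2/3 = 2^1 * 3^( - 1) 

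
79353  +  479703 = 559056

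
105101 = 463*227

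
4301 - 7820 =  - 3519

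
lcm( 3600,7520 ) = 338400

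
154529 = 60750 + 93779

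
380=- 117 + 497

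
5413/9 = 5413/9= 601.44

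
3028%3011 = 17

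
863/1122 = 863/1122 = 0.77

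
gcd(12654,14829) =3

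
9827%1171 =459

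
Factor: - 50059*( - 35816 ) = 1792913144 = 2^3 *11^2*37^1*113^1*443^1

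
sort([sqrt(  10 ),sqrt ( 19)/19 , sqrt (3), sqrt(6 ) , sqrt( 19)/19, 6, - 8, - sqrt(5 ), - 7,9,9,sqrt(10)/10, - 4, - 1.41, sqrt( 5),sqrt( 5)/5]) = [ - 8, - 7,-4, - sqrt(5 ), - 1.41, sqrt(19 )/19, sqrt( 19) /19, sqrt( 10 ) /10, sqrt (5 ) /5, sqrt( 3),sqrt( 5),sqrt( 6 ),sqrt( 10),6,9, 9 ] 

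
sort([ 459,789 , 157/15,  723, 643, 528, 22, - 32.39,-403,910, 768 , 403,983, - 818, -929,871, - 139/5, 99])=[ -929,-818, - 403, - 32.39 , - 139/5, 157/15, 22, 99, 403, 459, 528,643, 723, 768, 789,871,910,  983]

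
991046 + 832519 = 1823565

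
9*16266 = 146394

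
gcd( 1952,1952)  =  1952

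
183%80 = 23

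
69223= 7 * 9889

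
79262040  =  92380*858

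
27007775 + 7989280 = 34997055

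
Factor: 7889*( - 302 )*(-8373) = 19948488294 =2^1 * 3^1 * 7^3*23^1 *151^1 * 2791^1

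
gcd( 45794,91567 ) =7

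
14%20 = 14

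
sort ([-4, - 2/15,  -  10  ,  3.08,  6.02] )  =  [- 10, - 4, - 2/15, 3.08  ,  6.02]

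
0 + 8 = 8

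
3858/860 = 4 +209/430 = 4.49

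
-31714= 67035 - 98749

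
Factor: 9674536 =2^3* 23^1*52579^1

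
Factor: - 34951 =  - 7^1 * 4993^1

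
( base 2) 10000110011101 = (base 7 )34042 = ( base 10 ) 8605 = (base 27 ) blj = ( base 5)233410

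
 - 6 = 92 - 98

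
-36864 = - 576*64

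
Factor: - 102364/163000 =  - 2^( - 1 )*5^( - 3)*157^1 = - 157/250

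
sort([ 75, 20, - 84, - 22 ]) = [ - 84, - 22,20,75 ] 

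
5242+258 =5500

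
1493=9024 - 7531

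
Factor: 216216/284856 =3^2*7^1*83^ ( - 1)=63/83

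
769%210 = 139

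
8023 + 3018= 11041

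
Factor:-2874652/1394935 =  - 2^2*5^( - 1)*  11^1*17^(-1)*79^1*827^1*16411^( - 1)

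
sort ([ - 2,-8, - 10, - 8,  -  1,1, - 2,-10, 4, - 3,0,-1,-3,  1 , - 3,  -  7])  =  [ - 10, - 10,-8,-8, - 7,  -  3, - 3,-3, - 2, - 2, - 1, - 1,0,1 , 1, 4]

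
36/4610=18/2305= 0.01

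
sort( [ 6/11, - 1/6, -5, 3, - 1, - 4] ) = [-5,- 4, -1, -1/6, 6/11,3 ] 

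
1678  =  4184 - 2506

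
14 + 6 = 20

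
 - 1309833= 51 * ( - 25683)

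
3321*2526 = 8388846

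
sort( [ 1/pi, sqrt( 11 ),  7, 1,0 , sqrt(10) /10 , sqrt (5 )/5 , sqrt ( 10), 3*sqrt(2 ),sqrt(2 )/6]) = [ 0, sqrt(2 ) /6,  sqrt( 10)/10, 1/pi, sqrt (5) /5, 1,sqrt( 10), sqrt(11 ) , 3*sqrt( 2 ) , 7]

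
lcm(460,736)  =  3680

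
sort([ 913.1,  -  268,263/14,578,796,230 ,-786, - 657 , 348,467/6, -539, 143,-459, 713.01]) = [  -  786, - 657, - 539, - 459, - 268, 263/14,467/6,143,  230 , 348,578,713.01,796 , 913.1 ]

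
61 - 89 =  - 28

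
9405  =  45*209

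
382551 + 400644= 783195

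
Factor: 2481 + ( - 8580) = - 6099  =  - 3^1*19^1*107^1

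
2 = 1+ 1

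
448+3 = 451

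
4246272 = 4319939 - 73667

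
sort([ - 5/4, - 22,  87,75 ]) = [ - 22,-5/4, 75,87 ] 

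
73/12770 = 73/12770=0.01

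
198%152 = 46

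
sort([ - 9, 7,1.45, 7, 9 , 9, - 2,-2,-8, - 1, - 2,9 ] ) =[ -9, - 8, - 2,-2, - 2,  -  1,1.45,7,  7, 9,9,  9]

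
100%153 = 100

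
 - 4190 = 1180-5370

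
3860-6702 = -2842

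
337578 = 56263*6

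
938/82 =11+18/41 = 11.44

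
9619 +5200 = 14819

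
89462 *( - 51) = -4562562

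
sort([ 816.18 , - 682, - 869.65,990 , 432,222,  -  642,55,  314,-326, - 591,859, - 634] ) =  [-869.65, - 682, - 642, - 634, - 591, - 326 , 55,  222, 314,  432,816.18, 859,990 ] 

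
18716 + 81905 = 100621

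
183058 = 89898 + 93160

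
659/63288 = 659/63288= 0.01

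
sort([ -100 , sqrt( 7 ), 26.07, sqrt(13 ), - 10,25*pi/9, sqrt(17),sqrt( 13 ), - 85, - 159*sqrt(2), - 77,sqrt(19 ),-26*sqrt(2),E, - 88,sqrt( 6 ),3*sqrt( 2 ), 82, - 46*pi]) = [ - 159*sqrt( 2), - 46*pi, - 100, -88,-85, - 77,  -  26*sqrt( 2), - 10,sqrt ( 6),sqrt( 7 ),E, sqrt( 13)  ,  sqrt( 13 ), sqrt(17),3*sqrt(2 ) , sqrt (19 ),25*pi/9, 26.07, 82 ] 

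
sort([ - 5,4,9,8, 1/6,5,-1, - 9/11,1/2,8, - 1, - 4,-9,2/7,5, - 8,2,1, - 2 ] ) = [ - 9, - 8, - 5,-4, -2, - 1,  -  1, -9/11, 1/6, 2/7,1/2,1, 2,4,5, 5,8 , 8, 9] 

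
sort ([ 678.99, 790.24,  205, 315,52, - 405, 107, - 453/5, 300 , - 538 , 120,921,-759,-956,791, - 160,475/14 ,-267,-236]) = [ - 956 , - 759, - 538,-405, - 267, - 236, - 160, - 453/5, 475/14, 52 , 107,120,205,300,315, 678.99 , 790.24, 791,921]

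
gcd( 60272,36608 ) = 16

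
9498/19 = 499 + 17/19 = 499.89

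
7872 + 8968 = 16840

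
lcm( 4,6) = 12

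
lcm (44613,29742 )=89226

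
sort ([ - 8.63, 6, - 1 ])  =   [ - 8.63,-1,6 ]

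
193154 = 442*437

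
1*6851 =6851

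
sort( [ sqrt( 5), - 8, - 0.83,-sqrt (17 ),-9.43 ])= [ - 9.43, - 8, - sqrt( 17),  -  0.83,sqrt (5) ]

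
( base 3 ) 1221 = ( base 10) 52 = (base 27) 1p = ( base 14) 3A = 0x34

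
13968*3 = 41904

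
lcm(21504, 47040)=752640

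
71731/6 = 71731/6 =11955.17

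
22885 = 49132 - 26247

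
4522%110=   12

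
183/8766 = 61/2922 =0.02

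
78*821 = 64038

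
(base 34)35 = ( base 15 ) 72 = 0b1101011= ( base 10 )107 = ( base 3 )10222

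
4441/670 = 4441/670 =6.63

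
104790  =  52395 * 2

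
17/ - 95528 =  - 1+ 95511/95528 = - 0.00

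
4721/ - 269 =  - 4721/269=-  17.55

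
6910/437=6910/437 = 15.81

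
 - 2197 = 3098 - 5295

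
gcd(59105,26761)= 1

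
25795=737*35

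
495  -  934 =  - 439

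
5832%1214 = 976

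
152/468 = 38/117=0.32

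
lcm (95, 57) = 285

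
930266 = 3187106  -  2256840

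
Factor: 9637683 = 3^1 * 11^1*31^1*9421^1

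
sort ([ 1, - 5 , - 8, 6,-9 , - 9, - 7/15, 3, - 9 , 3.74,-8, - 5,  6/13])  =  [ - 9,  -  9,-9 , - 8, - 8, -5,-5, - 7/15, 6/13,1,3 , 3.74,6] 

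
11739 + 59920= 71659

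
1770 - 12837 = - 11067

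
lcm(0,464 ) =0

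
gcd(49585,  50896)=1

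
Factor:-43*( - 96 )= 2^5*3^1 * 43^1 = 4128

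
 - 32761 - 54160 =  - 86921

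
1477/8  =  1477/8 = 184.62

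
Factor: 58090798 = 2^1*29045399^1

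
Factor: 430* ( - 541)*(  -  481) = 2^1 *5^1*13^1 * 37^1*43^1*541^1=111895030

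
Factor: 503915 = 5^1*97^1*1039^1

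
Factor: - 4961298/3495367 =-2^1 * 3^1 *569^(- 1)*  6143^( - 1 ) * 826883^1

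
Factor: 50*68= 2^3*5^2*17^1 = 3400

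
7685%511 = 20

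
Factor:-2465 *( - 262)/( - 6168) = -2^( - 2)*3^(- 1)*5^1*17^1*29^1*131^1 * 257^( - 1) = - 322915/3084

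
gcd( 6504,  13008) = 6504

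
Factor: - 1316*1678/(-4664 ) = 7^1*11^(  -  1)*47^1 * 53^( - 1)*839^1 = 276031/583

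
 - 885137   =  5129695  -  6014832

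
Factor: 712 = 2^3*89^1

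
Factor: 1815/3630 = 1/2 =2^( - 1 ) 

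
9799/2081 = 4 + 1475/2081 = 4.71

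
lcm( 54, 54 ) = 54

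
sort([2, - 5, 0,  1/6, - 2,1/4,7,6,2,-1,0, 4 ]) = [ - 5 , - 2,- 1,  0, 0,1/6, 1/4,2,2, 4,6,7 ]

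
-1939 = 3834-5773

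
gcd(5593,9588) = 799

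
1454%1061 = 393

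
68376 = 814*84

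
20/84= 5/21 = 0.24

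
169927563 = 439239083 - 269311520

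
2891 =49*59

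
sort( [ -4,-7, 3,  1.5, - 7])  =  [-7, - 7,-4, 1.5, 3] 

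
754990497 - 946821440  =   - 191830943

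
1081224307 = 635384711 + 445839596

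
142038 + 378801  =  520839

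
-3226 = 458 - 3684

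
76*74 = 5624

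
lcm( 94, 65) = 6110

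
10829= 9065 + 1764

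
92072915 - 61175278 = 30897637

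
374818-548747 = -173929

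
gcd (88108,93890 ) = 2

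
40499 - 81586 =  - 41087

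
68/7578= 34/3789 = 0.01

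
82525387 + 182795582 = 265320969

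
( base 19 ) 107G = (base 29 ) 89J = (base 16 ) 1b60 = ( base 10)7008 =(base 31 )792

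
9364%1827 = 229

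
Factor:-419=-419^1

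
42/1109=42/1109  =  0.04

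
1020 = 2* 510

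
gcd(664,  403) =1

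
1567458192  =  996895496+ 570562696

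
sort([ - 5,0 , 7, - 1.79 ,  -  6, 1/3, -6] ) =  [ - 6 , - 6, - 5 ,  -  1.79,  0, 1/3 , 7 ]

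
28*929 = 26012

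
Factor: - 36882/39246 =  - 6147/6541 = - 3^2*31^( - 1)*211^( - 1) * 683^1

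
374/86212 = 187/43106 = 0.00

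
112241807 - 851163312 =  - 738921505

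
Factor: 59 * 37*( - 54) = -117882 = -2^1 * 3^3*37^1  *  59^1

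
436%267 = 169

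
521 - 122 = 399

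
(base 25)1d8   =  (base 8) 1676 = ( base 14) 4C6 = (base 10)958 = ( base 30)11S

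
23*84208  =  1936784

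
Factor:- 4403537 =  - 4403537^1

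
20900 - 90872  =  -69972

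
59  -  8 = 51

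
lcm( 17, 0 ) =0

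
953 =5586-4633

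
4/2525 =4/2525=0.00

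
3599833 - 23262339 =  - 19662506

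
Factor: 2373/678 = 2^( - 1 )*7^1 = 7/2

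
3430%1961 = 1469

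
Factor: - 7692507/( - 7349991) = 3^1*11^( - 1 )*71^ ( - 1)*659^1*1297^1*3137^( - 1 )  =  2564169/2449997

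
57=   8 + 49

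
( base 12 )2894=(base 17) g5b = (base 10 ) 4720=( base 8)11160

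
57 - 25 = 32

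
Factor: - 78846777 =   -  3^4* 47^1*139^1*149^1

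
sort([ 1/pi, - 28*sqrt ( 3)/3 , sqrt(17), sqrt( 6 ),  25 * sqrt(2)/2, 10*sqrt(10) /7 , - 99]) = [ - 99, - 28*sqrt(3)/3,1/pi  ,  sqrt( 6 ) , sqrt( 17),10*sqrt (10 ) /7, 25*sqrt(2 ) /2 ] 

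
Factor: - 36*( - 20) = 2^4*3^2*5^1=720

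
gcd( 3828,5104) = 1276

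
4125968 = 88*46886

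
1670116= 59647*28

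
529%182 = 165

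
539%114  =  83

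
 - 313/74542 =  - 313/74542 = - 0.00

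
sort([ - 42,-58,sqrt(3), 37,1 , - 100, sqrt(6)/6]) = [ - 100, - 58, - 42  ,  sqrt( 6 )/6,1,sqrt(3 ),37 ] 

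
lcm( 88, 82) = 3608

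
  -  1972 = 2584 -4556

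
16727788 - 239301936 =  - 222574148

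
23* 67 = 1541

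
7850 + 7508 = 15358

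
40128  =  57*704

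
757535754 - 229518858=528016896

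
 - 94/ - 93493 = 94/93493= 0.00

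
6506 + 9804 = 16310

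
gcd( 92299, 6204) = 1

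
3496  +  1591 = 5087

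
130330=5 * 26066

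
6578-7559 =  - 981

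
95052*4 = 380208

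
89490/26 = 44745/13 = 3441.92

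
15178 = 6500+8678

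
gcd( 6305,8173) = 1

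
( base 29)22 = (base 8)74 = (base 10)60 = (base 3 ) 2020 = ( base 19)33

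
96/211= 96/211 = 0.45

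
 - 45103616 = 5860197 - 50963813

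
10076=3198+6878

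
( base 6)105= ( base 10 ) 41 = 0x29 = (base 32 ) 19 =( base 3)1112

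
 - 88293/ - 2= 44146 + 1/2 = 44146.50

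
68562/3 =22854=22854.00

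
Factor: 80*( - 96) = -2^9 * 3^1*5^1 = -7680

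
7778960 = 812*9580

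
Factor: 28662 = 2^1*3^1 * 17^1*281^1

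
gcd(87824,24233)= 11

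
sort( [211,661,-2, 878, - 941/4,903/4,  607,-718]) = [ - 718,-941/4, - 2,211, 903/4,607, 661,878] 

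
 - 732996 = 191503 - 924499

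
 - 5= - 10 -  - 5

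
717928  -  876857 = -158929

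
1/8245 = 1/8245=0.00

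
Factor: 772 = 2^2*193^1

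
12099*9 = 108891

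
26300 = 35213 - 8913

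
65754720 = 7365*8928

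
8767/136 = 64 + 63/136 =64.46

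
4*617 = 2468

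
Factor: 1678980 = 2^2*3^1* 5^1*27983^1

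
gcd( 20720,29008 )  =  4144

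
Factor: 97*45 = 4365 = 3^2 *5^1*97^1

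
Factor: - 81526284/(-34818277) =2^2*3^3 *7^1*13^(-1)*107839^1*2678329^( - 1 )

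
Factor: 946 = 2^1*11^1*43^1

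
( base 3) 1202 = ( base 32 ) 1F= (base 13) 38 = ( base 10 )47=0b101111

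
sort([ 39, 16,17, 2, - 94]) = [ - 94, 2,16,  17, 39] 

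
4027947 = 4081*987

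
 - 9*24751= - 222759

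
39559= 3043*13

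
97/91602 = 97/91602 = 0.00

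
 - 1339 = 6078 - 7417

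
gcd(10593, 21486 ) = 3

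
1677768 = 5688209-4010441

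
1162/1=1162 = 1162.00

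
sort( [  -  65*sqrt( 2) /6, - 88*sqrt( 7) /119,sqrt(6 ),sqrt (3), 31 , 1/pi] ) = [ - 65*sqrt (2 )/6, - 88*sqrt( 7) /119,1/pi,sqrt( 3) , sqrt( 6), 31 ] 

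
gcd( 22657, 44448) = 1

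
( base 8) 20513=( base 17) 1C86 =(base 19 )14BB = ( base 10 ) 8523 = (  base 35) 6XI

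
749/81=9 + 20/81 = 9.25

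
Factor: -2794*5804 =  - 2^3*11^1*127^1*1451^1= -  16216376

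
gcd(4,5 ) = 1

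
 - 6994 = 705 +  - 7699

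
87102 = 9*9678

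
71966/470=35983/235 = 153.12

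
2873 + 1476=4349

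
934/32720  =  467/16360 = 0.03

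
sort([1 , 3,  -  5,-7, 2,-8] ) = [-8,  -  7, -5 , 1,2 , 3]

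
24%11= 2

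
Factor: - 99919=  - 163^1*613^1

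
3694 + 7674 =11368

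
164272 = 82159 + 82113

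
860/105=172/21= 8.19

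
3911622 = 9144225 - 5232603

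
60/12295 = 12/2459 = 0.00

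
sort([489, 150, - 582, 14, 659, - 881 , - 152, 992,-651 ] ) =[ - 881,-651, - 582, - 152, 14,150, 489,  659,  992]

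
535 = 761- 226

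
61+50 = 111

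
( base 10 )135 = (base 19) 72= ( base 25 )5a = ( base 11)113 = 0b10000111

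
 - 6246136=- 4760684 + -1485452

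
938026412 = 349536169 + 588490243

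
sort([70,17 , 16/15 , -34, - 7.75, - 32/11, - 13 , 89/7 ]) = [ - 34, - 13, - 7.75, -32/11, 16/15  ,  89/7, 17 , 70] 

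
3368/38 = 1684/19 = 88.63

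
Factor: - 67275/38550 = -2^(  -  1)*3^1*13^1*23^1*257^ (-1 ) = -  897/514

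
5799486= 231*25106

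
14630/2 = 7315 = 7315.00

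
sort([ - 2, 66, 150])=[ - 2, 66,150]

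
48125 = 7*6875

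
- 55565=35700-91265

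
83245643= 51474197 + 31771446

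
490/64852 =245/32426  =  0.01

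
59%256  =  59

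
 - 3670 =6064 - 9734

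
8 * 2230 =17840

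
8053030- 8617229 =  - 564199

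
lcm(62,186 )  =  186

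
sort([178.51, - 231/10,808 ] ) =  [ - 231/10,178.51, 808 ]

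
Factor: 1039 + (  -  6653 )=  - 5614  =  -2^1*7^1*401^1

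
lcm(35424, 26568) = 106272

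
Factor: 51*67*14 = 2^1*3^1*7^1*17^1 *67^1 = 47838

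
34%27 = 7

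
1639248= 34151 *48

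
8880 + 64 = 8944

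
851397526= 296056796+555340730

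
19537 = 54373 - 34836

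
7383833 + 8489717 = 15873550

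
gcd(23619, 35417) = 1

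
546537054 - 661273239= - 114736185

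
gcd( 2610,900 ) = 90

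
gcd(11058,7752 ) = 114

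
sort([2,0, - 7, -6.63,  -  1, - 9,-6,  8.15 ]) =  [  -  9, - 7, -6.63, - 6,  -  1,0, 2, 8.15]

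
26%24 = 2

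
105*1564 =164220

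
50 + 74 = 124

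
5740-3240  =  2500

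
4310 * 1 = 4310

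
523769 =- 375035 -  - 898804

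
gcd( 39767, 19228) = 437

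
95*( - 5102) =-484690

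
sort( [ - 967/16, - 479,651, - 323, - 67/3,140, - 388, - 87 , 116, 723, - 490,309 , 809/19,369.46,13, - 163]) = [ - 490, - 479,  -  388, - 323, - 163,  -  87,-967/16, - 67/3, 13,809/19, 116,140,309,369.46,651 , 723] 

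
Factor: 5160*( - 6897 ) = -2^3*3^2*5^1*11^2 * 19^1*43^1  =  - 35588520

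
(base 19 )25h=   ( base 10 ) 834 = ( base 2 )1101000010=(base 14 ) 438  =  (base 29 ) SM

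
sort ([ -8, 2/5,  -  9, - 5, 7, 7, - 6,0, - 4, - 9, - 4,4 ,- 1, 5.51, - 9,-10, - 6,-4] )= [ - 10, - 9, - 9, - 9, - 8, - 6,-6, -5,-4, - 4, - 4,-1,0 , 2/5, 4,5.51,  7,7]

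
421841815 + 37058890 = 458900705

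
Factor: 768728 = 2^3 * 307^1 * 313^1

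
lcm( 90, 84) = 1260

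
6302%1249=57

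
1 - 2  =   - 1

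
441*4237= 1868517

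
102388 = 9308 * 11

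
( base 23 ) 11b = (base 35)G3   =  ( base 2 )1000110011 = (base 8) 1063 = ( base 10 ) 563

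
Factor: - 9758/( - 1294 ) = 4879/647 = 7^1*17^1*41^1 * 647^ ( - 1 )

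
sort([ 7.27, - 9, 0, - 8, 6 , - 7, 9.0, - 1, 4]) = [-9,- 8, - 7,-1,0,4, 6,7.27, 9.0]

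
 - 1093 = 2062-3155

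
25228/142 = 12614/71 = 177.66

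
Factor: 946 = 2^1*11^1*43^1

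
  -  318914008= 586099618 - 905013626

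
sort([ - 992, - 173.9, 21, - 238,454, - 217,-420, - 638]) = [ - 992, - 638, - 420 , - 238 ,- 217, - 173.9, 21, 454] 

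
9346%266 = 36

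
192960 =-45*( - 4288) 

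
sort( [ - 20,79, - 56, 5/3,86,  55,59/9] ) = [  -  56, - 20,  5/3, 59/9,55, 79, 86] 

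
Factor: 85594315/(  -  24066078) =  - 2^( - 1)*3^( - 1)*5^1*101^ (-1 )*151^( - 1 )*263^( - 1)*541^1*31643^1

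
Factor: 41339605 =5^1*2609^1 * 3169^1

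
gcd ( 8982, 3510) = 18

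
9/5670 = 1/630 = 0.00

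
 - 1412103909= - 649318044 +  - 762785865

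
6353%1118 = 763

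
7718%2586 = 2546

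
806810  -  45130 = 761680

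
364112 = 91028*4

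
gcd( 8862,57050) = 14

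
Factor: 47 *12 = 2^2 *3^1*47^1 = 564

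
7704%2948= 1808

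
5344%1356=1276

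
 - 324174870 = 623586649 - 947761519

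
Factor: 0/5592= 0 = 0^1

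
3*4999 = 14997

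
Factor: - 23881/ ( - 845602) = 2^ ( -1 )*11^1*13^1* 157^( - 1 )*167^1*2693^( -1) 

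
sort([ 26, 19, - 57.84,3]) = [  -  57.84, 3, 19, 26]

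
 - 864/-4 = 216 + 0/1  =  216.00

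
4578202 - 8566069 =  - 3987867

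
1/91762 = 1/91762 = 0.00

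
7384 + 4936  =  12320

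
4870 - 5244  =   - 374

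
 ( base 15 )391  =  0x32B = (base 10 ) 811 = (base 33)OJ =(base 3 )1010001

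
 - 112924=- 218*518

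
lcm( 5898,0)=0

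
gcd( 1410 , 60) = 30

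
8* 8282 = 66256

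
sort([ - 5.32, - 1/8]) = [ -5.32, - 1/8]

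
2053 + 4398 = 6451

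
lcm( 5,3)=15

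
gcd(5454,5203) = 1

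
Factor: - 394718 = - 2^1 * 197359^1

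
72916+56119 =129035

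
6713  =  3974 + 2739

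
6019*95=571805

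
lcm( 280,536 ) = 18760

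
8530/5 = 1706 = 1706.00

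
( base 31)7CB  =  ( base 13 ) 330c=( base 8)15706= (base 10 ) 7110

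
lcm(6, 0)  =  0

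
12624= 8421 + 4203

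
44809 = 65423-20614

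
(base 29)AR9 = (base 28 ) bki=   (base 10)9202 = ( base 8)21762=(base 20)1302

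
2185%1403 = 782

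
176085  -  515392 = - 339307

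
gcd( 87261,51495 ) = 3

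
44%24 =20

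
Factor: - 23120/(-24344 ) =2^1* 5^1*17^1*179^( - 1) = 170/179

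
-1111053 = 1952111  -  3063164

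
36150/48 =753+ 1/8 = 753.12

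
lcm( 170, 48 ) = 4080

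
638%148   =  46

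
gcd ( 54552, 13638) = 13638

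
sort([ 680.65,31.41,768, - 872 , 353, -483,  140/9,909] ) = [ - 872, - 483,140/9,31.41, 353,680.65, 768,909 ] 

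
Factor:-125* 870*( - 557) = 60573750= 2^1*3^1*5^4*29^1*557^1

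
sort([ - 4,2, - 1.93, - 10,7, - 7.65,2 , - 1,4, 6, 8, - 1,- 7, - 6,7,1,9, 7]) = [ - 10, - 7.65,  -  7,  -  6, - 4,- 1.93, - 1,-1, 1 , 2, 2, 4,6,7, 7,7, 8,9]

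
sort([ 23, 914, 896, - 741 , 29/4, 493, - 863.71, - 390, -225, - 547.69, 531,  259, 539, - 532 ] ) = [ - 863.71, - 741 , - 547.69, - 532, - 390, - 225,29/4,23, 259,  493, 531, 539,896, 914]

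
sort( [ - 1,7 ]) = [ - 1,7]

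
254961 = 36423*7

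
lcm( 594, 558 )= 18414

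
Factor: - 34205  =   - 5^1*6841^1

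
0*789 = 0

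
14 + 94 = 108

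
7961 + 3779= 11740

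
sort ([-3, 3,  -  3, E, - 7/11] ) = [ - 3,-3, - 7/11,  E, 3] 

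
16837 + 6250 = 23087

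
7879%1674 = 1183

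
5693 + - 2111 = 3582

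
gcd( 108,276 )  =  12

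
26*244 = 6344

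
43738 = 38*1151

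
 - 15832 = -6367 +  - 9465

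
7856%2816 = 2224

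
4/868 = 1/217 = 0.00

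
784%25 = 9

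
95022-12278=82744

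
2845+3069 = 5914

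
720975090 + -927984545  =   - 207009455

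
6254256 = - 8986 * ( - 696)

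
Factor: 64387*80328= 5172078936=   2^3*3^1 * 31^2*67^1 * 3347^1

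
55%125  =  55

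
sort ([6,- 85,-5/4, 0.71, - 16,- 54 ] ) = [-85,-54, - 16, - 5/4,  0.71 , 6]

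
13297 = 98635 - 85338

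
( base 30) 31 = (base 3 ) 10101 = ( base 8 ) 133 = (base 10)91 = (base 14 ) 67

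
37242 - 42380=  -  5138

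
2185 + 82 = 2267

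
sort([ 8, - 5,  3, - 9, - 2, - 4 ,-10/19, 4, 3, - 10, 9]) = [-10,  -  9,-5, - 4, - 2, -10/19,3,3, 4,8, 9 ]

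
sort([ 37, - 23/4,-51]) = [  -  51, - 23/4,37 ] 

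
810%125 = 60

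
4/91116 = 1/22779=0.00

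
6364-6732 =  -368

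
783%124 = 39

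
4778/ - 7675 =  - 1 +2897/7675 = -0.62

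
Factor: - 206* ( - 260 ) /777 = 2^3*3^( - 1)*5^1* 7^( - 1 ) * 13^1 * 37^( - 1 ) * 103^1 = 53560/777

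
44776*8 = 358208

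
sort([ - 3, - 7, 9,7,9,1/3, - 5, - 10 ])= [ - 10, - 7, - 5, - 3,1/3,7,9,9 ] 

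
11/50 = 11/50 = 0.22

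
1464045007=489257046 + 974787961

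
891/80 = 891/80 = 11.14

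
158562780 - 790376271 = -631813491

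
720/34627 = 720/34627 = 0.02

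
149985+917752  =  1067737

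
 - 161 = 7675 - 7836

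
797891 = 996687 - 198796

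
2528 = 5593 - 3065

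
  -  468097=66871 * ( - 7)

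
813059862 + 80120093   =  893179955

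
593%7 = 5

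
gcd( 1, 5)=1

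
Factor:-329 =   -  7^1 * 47^1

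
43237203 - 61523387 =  - 18286184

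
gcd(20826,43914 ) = 78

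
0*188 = 0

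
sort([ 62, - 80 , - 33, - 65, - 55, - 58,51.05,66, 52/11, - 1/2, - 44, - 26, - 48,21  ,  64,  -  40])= [-80,-65,-58,-55,  -  48,  -  44, - 40, - 33, - 26, - 1/2, 52/11,21,51.05,62,64, 66 ] 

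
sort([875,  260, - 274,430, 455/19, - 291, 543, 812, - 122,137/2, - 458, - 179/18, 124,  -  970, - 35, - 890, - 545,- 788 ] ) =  [ - 970, - 890, - 788, - 545,  -  458,- 291 , - 274, - 122, - 35, - 179/18, 455/19,137/2,  124, 260,430, 543, 812 , 875] 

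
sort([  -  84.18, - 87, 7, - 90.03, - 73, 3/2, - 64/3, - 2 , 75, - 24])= [ - 90.03, - 87, - 84.18, - 73,  -  24 , - 64/3, - 2,  3/2,  7,  75] 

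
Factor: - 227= - 227^1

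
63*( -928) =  - 58464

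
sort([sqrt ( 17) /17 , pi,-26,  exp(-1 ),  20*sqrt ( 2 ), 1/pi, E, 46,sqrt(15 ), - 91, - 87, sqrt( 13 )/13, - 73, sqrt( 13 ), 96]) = [-91,-87,-73, - 26,  sqrt(17)/17,  sqrt( 13)/13, 1/pi, exp(-1), E,pi, sqrt(13), sqrt(15)  ,  20 * sqrt( 2)  ,  46, 96] 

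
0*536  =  0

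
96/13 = 96/13 = 7.38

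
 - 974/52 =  - 19 + 7/26 = - 18.73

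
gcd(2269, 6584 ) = 1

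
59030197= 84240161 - 25209964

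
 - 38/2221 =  - 1+2183/2221 = - 0.02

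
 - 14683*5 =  - 73415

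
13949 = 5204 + 8745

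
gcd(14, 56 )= 14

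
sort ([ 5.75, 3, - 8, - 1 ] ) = [ - 8, - 1, 3,  5.75] 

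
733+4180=4913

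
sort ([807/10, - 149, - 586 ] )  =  [ - 586,-149,807/10 ] 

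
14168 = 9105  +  5063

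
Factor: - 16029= -3^2*13^1 * 137^1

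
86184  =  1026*84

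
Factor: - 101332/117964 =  - 7^1*47^1*383^( - 1 ) = -  329/383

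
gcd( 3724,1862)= 1862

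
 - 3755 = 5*( - 751)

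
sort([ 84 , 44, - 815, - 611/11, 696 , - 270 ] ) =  [ - 815, -270, - 611/11 , 44, 84, 696]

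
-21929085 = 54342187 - 76271272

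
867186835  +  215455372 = 1082642207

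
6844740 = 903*7580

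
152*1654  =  251408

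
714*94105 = 67190970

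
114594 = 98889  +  15705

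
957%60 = 57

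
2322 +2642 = 4964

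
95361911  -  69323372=26038539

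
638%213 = 212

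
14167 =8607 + 5560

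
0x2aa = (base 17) 262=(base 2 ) 1010101010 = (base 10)682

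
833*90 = 74970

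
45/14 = 45/14 =3.21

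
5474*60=328440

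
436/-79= -6+38/79=- 5.52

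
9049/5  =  9049/5   =  1809.80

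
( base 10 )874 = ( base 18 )2ca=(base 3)1012101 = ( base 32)ra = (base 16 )36A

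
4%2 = 0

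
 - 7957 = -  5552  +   - 2405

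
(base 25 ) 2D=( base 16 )3f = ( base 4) 333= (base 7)120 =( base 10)63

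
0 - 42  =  -42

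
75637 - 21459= 54178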